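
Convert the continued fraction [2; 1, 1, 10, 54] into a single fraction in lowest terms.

Start with 54.
10 + 1/(54/1) = 10 + 1/54 = 541/54
1 + 1/(541/54) = 1 + 54/541 = 595/541
1 + 1/(595/541) = 1 + 541/595 = 1136/595
2 + 1/(1136/595) = 2 + 595/1136 = 2867/1136

2867/1136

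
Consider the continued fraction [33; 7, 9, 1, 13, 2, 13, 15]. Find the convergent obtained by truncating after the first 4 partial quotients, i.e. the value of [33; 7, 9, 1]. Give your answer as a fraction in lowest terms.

Collapse the nested fraction from the inside out:
Start with 1.
9 + 1/(1/1) = 9 + 1/1 = 10/1
7 + 1/(10/1) = 7 + 1/10 = 71/10
33 + 1/(71/10) = 33 + 10/71 = 2353/71

2353/71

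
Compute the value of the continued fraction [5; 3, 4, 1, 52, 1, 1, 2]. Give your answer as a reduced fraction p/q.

22700/4273

Build up convergents one term at a time:
a_0 = 5: 5/1
a_1 = 3: 16/3
a_2 = 4: 69/13
a_3 = 1: 85/16
a_4 = 52: 4489/845
a_5 = 1: 4574/861
a_6 = 1: 9063/1706
a_7 = 2: 22700/4273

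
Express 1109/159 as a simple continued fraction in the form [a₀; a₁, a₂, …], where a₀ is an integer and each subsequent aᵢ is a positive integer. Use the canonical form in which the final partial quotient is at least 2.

1109 ÷ 159 → quotient 6, remainder 155
159 ÷ 155 → quotient 1, remainder 4
155 ÷ 4 → quotient 38, remainder 3
4 ÷ 3 → quotient 1, remainder 1
3 ÷ 1 → quotient 3, remainder 0

[6; 1, 38, 1, 3]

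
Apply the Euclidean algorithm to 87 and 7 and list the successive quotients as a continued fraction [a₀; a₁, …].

[12; 2, 3]

Apply division with remainder until the remainder is 0:
87 ÷ 7 → quotient 12, remainder 3
7 ÷ 3 → quotient 2, remainder 1
3 ÷ 1 → quotient 3, remainder 0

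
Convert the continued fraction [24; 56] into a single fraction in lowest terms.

Start with 56.
24 + 1/(56/1) = 24 + 1/56 = 1345/56

1345/56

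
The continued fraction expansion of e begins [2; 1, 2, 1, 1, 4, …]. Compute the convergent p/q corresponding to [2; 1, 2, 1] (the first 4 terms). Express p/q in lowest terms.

Start with 1.
2 + 1/(1/1) = 2 + 1/1 = 3/1
1 + 1/(3/1) = 1 + 1/3 = 4/3
2 + 1/(4/3) = 2 + 3/4 = 11/4

11/4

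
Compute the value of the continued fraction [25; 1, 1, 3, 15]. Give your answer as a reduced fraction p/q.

2736/107

a_0 = 25: 25/1
a_1 = 1: 26/1
a_2 = 1: 51/2
a_3 = 3: 179/7
a_4 = 15: 2736/107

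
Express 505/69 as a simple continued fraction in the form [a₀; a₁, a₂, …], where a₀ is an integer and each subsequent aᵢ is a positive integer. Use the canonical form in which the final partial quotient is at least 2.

505 = 7·69 + 22, so a_0 = 7
69 = 3·22 + 3, so a_1 = 3
22 = 7·3 + 1, so a_2 = 7
3 = 3·1 + 0, so a_3 = 3

[7; 3, 7, 3]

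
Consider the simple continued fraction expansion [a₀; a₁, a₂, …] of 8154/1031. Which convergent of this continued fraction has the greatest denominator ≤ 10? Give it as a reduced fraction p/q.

79/10

List convergents until the denominator exceeds the bound:
a_0 = 7: 7/1  (≤ bound)
a_1 = 1: 8/1  (≤ bound)
a_2 = 9: 79/10  (≤ bound)
a_3 = 1: 87/11  (> 10, stop)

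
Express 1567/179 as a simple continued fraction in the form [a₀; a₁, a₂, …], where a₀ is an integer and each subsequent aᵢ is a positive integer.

Repeatedly divide and take the remainder:
1567 = 8·179 + 135, so a_0 = 8
179 = 1·135 + 44, so a_1 = 1
135 = 3·44 + 3, so a_2 = 3
44 = 14·3 + 2, so a_3 = 14
3 = 1·2 + 1, so a_4 = 1
2 = 2·1 + 0, so a_5 = 2

[8; 1, 3, 14, 1, 2]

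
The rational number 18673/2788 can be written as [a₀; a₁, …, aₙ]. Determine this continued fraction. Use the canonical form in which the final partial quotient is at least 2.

Repeatedly divide and take the remainder:
⌊18673/2788⌋ = 6, remainder 1945
⌊2788/1945⌋ = 1, remainder 843
⌊1945/843⌋ = 2, remainder 259
⌊843/259⌋ = 3, remainder 66
⌊259/66⌋ = 3, remainder 61
⌊66/61⌋ = 1, remainder 5
⌊61/5⌋ = 12, remainder 1
⌊5/1⌋ = 5, remainder 0

[6; 1, 2, 3, 3, 1, 12, 5]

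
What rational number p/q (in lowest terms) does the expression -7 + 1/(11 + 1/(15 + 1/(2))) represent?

-2370/343

Start with 2.
15 + 1/(2/1) = 15 + 1/2 = 31/2
11 + 1/(31/2) = 11 + 2/31 = 343/31
-7 + 1/(343/31) = -7 + 31/343 = -2370/343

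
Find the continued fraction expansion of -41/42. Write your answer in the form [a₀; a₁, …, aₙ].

[-1; 42]

-41 = -1·42 + 1, so a_0 = -1
42 = 42·1 + 0, so a_1 = 42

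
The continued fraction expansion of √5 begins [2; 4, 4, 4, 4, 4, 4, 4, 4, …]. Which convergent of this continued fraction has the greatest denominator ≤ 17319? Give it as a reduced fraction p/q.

List convergents until the denominator exceeds the bound:
a_0 = 2: 2/1  (≤ bound)
a_1 = 4: 9/4  (≤ bound)
a_2 = 4: 38/17  (≤ bound)
a_3 = 4: 161/72  (≤ bound)
a_4 = 4: 682/305  (≤ bound)
a_5 = 4: 2889/1292  (≤ bound)
a_6 = 4: 12238/5473  (≤ bound)
a_7 = 4: 51841/23184  (> 17319, stop)

12238/5473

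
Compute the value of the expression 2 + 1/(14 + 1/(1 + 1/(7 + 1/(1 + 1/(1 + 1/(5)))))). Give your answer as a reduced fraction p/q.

Use the convergent recurrence hₖ = aₖ·hₖ₋₁ + hₖ₋₂ (and likewise for the denominators kₖ):
a_0 = 2: 2/1
a_1 = 14: 29/14
a_2 = 1: 31/15
a_3 = 7: 246/119
a_4 = 1: 277/134
a_5 = 1: 523/253
a_6 = 5: 2892/1399

2892/1399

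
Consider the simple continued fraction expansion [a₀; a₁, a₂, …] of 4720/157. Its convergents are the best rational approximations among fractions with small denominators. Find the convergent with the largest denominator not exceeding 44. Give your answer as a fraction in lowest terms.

a_0 = 30: 30/1  (≤ bound)
a_1 = 15: 451/15  (≤ bound)
a_2 = 1: 481/16  (≤ bound)
a_3 = 2: 1413/47  (> 44, stop)

481/16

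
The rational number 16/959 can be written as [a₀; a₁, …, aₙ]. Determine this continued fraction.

[0; 59, 1, 15]

Run the Euclidean algorithm, recording each quotient:
⌊16/959⌋ = 0, remainder 16
⌊959/16⌋ = 59, remainder 15
⌊16/15⌋ = 1, remainder 1
⌊15/1⌋ = 15, remainder 0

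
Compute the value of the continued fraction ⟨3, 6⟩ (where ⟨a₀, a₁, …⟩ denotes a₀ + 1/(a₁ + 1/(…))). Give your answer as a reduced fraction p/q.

a_0 = 3: 3/1
a_1 = 6: 19/6

19/6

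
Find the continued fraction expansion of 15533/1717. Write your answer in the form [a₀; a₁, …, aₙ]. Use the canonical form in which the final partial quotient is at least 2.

[9; 21, 2, 6, 6]

⌊15533/1717⌋ = 9, remainder 80
⌊1717/80⌋ = 21, remainder 37
⌊80/37⌋ = 2, remainder 6
⌊37/6⌋ = 6, remainder 1
⌊6/1⌋ = 6, remainder 0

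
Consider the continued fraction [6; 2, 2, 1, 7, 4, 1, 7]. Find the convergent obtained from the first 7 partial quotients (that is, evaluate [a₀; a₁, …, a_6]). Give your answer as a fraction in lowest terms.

Starting at the tail and folding back:
Start with 1.
4 + 1/(1/1) = 4 + 1/1 = 5/1
7 + 1/(5/1) = 7 + 1/5 = 36/5
1 + 1/(36/5) = 1 + 5/36 = 41/36
2 + 1/(41/36) = 2 + 36/41 = 118/41
2 + 1/(118/41) = 2 + 41/118 = 277/118
6 + 1/(277/118) = 6 + 118/277 = 1780/277

1780/277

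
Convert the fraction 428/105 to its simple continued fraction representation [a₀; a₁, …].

[4; 13, 8]

428 ÷ 105 → quotient 4, remainder 8
105 ÷ 8 → quotient 13, remainder 1
8 ÷ 1 → quotient 8, remainder 0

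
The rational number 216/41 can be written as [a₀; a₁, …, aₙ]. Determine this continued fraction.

[5; 3, 1, 2, 1, 2]

216 = 5·41 + 11, so a_0 = 5
41 = 3·11 + 8, so a_1 = 3
11 = 1·8 + 3, so a_2 = 1
8 = 2·3 + 2, so a_3 = 2
3 = 1·2 + 1, so a_4 = 1
2 = 2·1 + 0, so a_5 = 2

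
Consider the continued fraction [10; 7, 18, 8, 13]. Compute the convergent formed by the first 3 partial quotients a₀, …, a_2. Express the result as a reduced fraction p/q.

Work from the innermost term outward:
Start with 18.
7 + 1/(18/1) = 7 + 1/18 = 127/18
10 + 1/(127/18) = 10 + 18/127 = 1288/127

1288/127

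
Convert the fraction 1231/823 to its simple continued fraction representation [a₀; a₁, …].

Apply division with remainder until the remainder is 0:
1231 = 1·823 + 408, so a_0 = 1
823 = 2·408 + 7, so a_1 = 2
408 = 58·7 + 2, so a_2 = 58
7 = 3·2 + 1, so a_3 = 3
2 = 2·1 + 0, so a_4 = 2

[1; 2, 58, 3, 2]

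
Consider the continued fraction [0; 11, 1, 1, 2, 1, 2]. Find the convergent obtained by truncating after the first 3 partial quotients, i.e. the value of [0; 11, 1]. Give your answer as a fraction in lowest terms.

Start with 1.
11 + 1/(1/1) = 11 + 1/1 = 12/1
0 + 1/(12/1) = 0 + 1/12 = 1/12

1/12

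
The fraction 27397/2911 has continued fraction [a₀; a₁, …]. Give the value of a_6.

1

Run the Euclidean algorithm, recording each quotient:
27397 ÷ 2911 → quotient 9, remainder 1198
2911 ÷ 1198 → quotient 2, remainder 515
1198 ÷ 515 → quotient 2, remainder 168
515 ÷ 168 → quotient 3, remainder 11
168 ÷ 11 → quotient 15, remainder 3
11 ÷ 3 → quotient 3, remainder 2
3 ÷ 2 → quotient 1, remainder 1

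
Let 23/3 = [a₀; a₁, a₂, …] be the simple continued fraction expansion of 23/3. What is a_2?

Run the Euclidean algorithm, recording each quotient:
23 = 7·3 + 2, so a_0 = 7
3 = 1·2 + 1, so a_1 = 1
2 = 2·1 + 0, so a_2 = 2

2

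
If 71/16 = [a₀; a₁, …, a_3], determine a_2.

3

Repeatedly divide and take the remainder:
⌊71/16⌋ = 4, remainder 7
⌊16/7⌋ = 2, remainder 2
⌊7/2⌋ = 3, remainder 1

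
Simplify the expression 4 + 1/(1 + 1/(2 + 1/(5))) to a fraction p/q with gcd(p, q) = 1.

Use the convergent recurrence hₖ = aₖ·hₖ₋₁ + hₖ₋₂ (and likewise for the denominators kₖ):
a_0 = 4: 4/1
a_1 = 1: 5/1
a_2 = 2: 14/3
a_3 = 5: 75/16

75/16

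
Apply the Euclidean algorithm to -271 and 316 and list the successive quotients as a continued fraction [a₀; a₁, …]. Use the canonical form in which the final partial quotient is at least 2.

Apply division with remainder until the remainder is 0:
-271 ÷ 316 → quotient -1, remainder 45
316 ÷ 45 → quotient 7, remainder 1
45 ÷ 1 → quotient 45, remainder 0

[-1; 7, 45]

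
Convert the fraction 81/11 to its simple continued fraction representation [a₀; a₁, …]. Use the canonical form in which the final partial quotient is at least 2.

[7; 2, 1, 3]

Repeatedly divide and take the remainder:
81 = 7·11 + 4, so a_0 = 7
11 = 2·4 + 3, so a_1 = 2
4 = 1·3 + 1, so a_2 = 1
3 = 3·1 + 0, so a_3 = 3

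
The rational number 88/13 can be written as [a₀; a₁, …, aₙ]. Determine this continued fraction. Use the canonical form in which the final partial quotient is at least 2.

[6; 1, 3, 3]

Run the Euclidean algorithm, recording each quotient:
88 ÷ 13 → quotient 6, remainder 10
13 ÷ 10 → quotient 1, remainder 3
10 ÷ 3 → quotient 3, remainder 1
3 ÷ 1 → quotient 3, remainder 0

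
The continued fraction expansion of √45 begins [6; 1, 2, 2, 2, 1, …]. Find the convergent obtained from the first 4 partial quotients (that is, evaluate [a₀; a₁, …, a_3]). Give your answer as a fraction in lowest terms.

Compute successive convergents:
a_0 = 6: 6/1
a_1 = 1: 7/1
a_2 = 2: 20/3
a_3 = 2: 47/7

47/7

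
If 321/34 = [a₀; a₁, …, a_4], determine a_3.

1

⌊321/34⌋ = 9, remainder 15
⌊34/15⌋ = 2, remainder 4
⌊15/4⌋ = 3, remainder 3
⌊4/3⌋ = 1, remainder 1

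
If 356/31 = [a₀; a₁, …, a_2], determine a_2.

15

356 ÷ 31 → quotient 11, remainder 15
31 ÷ 15 → quotient 2, remainder 1
15 ÷ 1 → quotient 15, remainder 0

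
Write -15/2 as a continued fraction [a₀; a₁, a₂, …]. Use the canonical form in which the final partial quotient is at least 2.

Run the Euclidean algorithm, recording each quotient:
-15 = -8·2 + 1, so a_0 = -8
2 = 2·1 + 0, so a_1 = 2

[-8; 2]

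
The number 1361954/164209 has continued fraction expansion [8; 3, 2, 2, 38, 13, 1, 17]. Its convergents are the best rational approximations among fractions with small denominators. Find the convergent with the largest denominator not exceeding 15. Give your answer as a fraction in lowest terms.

58/7

List convergents until the denominator exceeds the bound:
a_0 = 8: 8/1  (≤ bound)
a_1 = 3: 25/3  (≤ bound)
a_2 = 2: 58/7  (≤ bound)
a_3 = 2: 141/17  (> 15, stop)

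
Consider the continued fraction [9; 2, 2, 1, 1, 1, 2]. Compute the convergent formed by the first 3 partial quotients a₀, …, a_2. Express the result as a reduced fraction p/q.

Start with 2.
2 + 1/(2/1) = 2 + 1/2 = 5/2
9 + 1/(5/2) = 9 + 2/5 = 47/5

47/5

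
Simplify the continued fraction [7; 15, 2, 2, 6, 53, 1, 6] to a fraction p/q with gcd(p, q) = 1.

1316899/186400

Build up convergents one term at a time:
a_0 = 7: 7/1
a_1 = 15: 106/15
a_2 = 2: 219/31
a_3 = 2: 544/77
a_4 = 6: 3483/493
a_5 = 53: 185143/26206
a_6 = 1: 188626/26699
a_7 = 6: 1316899/186400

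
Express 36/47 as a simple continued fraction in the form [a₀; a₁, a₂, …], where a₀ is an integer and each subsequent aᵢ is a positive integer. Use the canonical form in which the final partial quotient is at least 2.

36 ÷ 47 → quotient 0, remainder 36
47 ÷ 36 → quotient 1, remainder 11
36 ÷ 11 → quotient 3, remainder 3
11 ÷ 3 → quotient 3, remainder 2
3 ÷ 2 → quotient 1, remainder 1
2 ÷ 1 → quotient 2, remainder 0

[0; 1, 3, 3, 1, 2]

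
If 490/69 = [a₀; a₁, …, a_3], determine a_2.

490 ÷ 69 → quotient 7, remainder 7
69 ÷ 7 → quotient 9, remainder 6
7 ÷ 6 → quotient 1, remainder 1

1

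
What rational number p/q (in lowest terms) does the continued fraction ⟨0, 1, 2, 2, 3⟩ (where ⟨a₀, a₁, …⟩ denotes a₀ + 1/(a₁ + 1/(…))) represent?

Start with 3.
2 + 1/(3/1) = 2 + 1/3 = 7/3
2 + 1/(7/3) = 2 + 3/7 = 17/7
1 + 1/(17/7) = 1 + 7/17 = 24/17
0 + 1/(24/17) = 0 + 17/24 = 17/24

17/24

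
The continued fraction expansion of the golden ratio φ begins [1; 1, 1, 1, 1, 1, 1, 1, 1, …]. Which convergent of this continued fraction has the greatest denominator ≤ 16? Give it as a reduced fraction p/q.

List convergents until the denominator exceeds the bound:
a_0 = 1: 1/1  (≤ bound)
a_1 = 1: 2/1  (≤ bound)
a_2 = 1: 3/2  (≤ bound)
a_3 = 1: 5/3  (≤ bound)
a_4 = 1: 8/5  (≤ bound)
a_5 = 1: 13/8  (≤ bound)
a_6 = 1: 21/13  (≤ bound)
a_7 = 1: 34/21  (> 16, stop)

21/13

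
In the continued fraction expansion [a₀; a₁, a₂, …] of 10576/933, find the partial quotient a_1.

Repeatedly divide and take the remainder:
10576 ÷ 933 → quotient 11, remainder 313
933 ÷ 313 → quotient 2, remainder 307

2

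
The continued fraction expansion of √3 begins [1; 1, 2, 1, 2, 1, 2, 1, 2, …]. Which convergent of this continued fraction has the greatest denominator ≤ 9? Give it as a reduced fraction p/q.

7/4

List convergents until the denominator exceeds the bound:
a_0 = 1: 1/1  (≤ bound)
a_1 = 1: 2/1  (≤ bound)
a_2 = 2: 5/3  (≤ bound)
a_3 = 1: 7/4  (≤ bound)
a_4 = 2: 19/11  (> 9, stop)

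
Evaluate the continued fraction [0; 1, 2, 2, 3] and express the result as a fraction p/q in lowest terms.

17/24

a_0 = 0: 0/1
a_1 = 1: 1/1
a_2 = 2: 2/3
a_3 = 2: 5/7
a_4 = 3: 17/24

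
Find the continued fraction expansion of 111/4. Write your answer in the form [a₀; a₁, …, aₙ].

[27; 1, 3]

111 = 27·4 + 3, so a_0 = 27
4 = 1·3 + 1, so a_1 = 1
3 = 3·1 + 0, so a_2 = 3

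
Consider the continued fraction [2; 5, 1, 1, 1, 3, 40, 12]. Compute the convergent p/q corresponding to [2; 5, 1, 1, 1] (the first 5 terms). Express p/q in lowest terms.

37/17

Start with 1.
1 + 1/(1/1) = 1 + 1/1 = 2/1
1 + 1/(2/1) = 1 + 1/2 = 3/2
5 + 1/(3/2) = 5 + 2/3 = 17/3
2 + 1/(17/3) = 2 + 3/17 = 37/17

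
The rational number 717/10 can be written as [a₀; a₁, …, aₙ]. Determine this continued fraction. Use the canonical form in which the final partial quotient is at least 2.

[71; 1, 2, 3]

717 = 71·10 + 7, so a_0 = 71
10 = 1·7 + 3, so a_1 = 1
7 = 2·3 + 1, so a_2 = 2
3 = 3·1 + 0, so a_3 = 3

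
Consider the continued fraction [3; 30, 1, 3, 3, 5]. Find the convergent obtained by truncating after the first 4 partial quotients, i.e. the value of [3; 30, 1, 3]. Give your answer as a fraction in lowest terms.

373/123

Start with 3.
1 + 1/(3/1) = 1 + 1/3 = 4/3
30 + 1/(4/3) = 30 + 3/4 = 123/4
3 + 1/(123/4) = 3 + 4/123 = 373/123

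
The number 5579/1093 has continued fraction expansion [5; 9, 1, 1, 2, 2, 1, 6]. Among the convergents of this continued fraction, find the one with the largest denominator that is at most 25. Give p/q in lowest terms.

a_0 = 5: 5/1  (≤ bound)
a_1 = 9: 46/9  (≤ bound)
a_2 = 1: 51/10  (≤ bound)
a_3 = 1: 97/19  (≤ bound)
a_4 = 2: 245/48  (> 25, stop)

97/19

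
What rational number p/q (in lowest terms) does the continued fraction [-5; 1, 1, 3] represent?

-31/7

Start with 3.
1 + 1/(3/1) = 1 + 1/3 = 4/3
1 + 1/(4/3) = 1 + 3/4 = 7/4
-5 + 1/(7/4) = -5 + 4/7 = -31/7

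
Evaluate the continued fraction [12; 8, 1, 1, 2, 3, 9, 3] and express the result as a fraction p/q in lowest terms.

a_0 = 12: 12/1
a_1 = 8: 97/8
a_2 = 1: 109/9
a_3 = 1: 206/17
a_4 = 2: 521/43
a_5 = 3: 1769/146
a_6 = 9: 16442/1357
a_7 = 3: 51095/4217

51095/4217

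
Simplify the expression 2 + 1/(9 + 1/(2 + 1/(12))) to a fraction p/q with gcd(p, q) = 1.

Use the convergent recurrence hₖ = aₖ·hₖ₋₁ + hₖ₋₂ (and likewise for the denominators kₖ):
a_0 = 2: 2/1
a_1 = 9: 19/9
a_2 = 2: 40/19
a_3 = 12: 499/237

499/237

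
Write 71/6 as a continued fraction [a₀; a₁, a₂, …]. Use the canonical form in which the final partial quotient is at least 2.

⌊71/6⌋ = 11, remainder 5
⌊6/5⌋ = 1, remainder 1
⌊5/1⌋ = 5, remainder 0

[11; 1, 5]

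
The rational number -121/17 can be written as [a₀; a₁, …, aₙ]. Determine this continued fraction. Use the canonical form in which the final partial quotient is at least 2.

[-8; 1, 7, 2]

Repeatedly divide and take the remainder:
-121 = -8·17 + 15, so a_0 = -8
17 = 1·15 + 2, so a_1 = 1
15 = 7·2 + 1, so a_2 = 7
2 = 2·1 + 0, so a_3 = 2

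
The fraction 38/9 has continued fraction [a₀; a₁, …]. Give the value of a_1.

4

38 ÷ 9 → quotient 4, remainder 2
9 ÷ 2 → quotient 4, remainder 1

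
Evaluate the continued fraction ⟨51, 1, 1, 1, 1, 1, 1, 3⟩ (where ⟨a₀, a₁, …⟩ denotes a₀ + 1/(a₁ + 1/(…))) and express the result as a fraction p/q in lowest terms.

2426/47

Work from the innermost term outward:
Start with 3.
1 + 1/(3/1) = 1 + 1/3 = 4/3
1 + 1/(4/3) = 1 + 3/4 = 7/4
1 + 1/(7/4) = 1 + 4/7 = 11/7
1 + 1/(11/7) = 1 + 7/11 = 18/11
1 + 1/(18/11) = 1 + 11/18 = 29/18
1 + 1/(29/18) = 1 + 18/29 = 47/29
51 + 1/(47/29) = 51 + 29/47 = 2426/47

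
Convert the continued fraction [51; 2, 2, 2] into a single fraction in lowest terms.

Start with 2.
2 + 1/(2/1) = 2 + 1/2 = 5/2
2 + 1/(5/2) = 2 + 2/5 = 12/5
51 + 1/(12/5) = 51 + 5/12 = 617/12

617/12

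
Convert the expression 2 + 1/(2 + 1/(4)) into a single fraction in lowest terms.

Use the convergent recurrence hₖ = aₖ·hₖ₋₁ + hₖ₋₂ (and likewise for the denominators kₖ):
a_0 = 2: 2/1
a_1 = 2: 5/2
a_2 = 4: 22/9

22/9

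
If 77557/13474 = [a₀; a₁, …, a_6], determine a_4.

Apply division with remainder until the remainder is 0:
77557 = 5·13474 + 10187, so a_0 = 5
13474 = 1·10187 + 3287, so a_1 = 1
10187 = 3·3287 + 326, so a_2 = 3
3287 = 10·326 + 27, so a_3 = 10
326 = 12·27 + 2, so a_4 = 12

12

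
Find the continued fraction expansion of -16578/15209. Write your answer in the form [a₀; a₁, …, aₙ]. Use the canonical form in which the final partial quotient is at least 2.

Run the Euclidean algorithm, recording each quotient:
⌊-16578/15209⌋ = -2, remainder 13840
⌊15209/13840⌋ = 1, remainder 1369
⌊13840/1369⌋ = 10, remainder 150
⌊1369/150⌋ = 9, remainder 19
⌊150/19⌋ = 7, remainder 17
⌊19/17⌋ = 1, remainder 2
⌊17/2⌋ = 8, remainder 1
⌊2/1⌋ = 2, remainder 0

[-2; 1, 10, 9, 7, 1, 8, 2]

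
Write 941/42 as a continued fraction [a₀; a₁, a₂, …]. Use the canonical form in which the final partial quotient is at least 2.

941 ÷ 42 → quotient 22, remainder 17
42 ÷ 17 → quotient 2, remainder 8
17 ÷ 8 → quotient 2, remainder 1
8 ÷ 1 → quotient 8, remainder 0

[22; 2, 2, 8]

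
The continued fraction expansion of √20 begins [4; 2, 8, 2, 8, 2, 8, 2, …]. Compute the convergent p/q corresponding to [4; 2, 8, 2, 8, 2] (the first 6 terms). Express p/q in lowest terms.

Build up convergents one term at a time:
a_0 = 4: 4/1
a_1 = 2: 9/2
a_2 = 8: 76/17
a_3 = 2: 161/36
a_4 = 8: 1364/305
a_5 = 2: 2889/646

2889/646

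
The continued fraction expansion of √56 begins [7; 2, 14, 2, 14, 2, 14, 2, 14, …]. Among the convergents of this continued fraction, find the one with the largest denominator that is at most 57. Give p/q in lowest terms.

a_0 = 7: 7/1  (≤ bound)
a_1 = 2: 15/2  (≤ bound)
a_2 = 14: 217/29  (≤ bound)
a_3 = 2: 449/60  (> 57, stop)

217/29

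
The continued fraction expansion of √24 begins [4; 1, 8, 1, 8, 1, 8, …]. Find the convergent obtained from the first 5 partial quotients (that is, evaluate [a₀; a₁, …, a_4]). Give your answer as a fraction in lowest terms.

a_0 = 4: 4/1
a_1 = 1: 5/1
a_2 = 8: 44/9
a_3 = 1: 49/10
a_4 = 8: 436/89

436/89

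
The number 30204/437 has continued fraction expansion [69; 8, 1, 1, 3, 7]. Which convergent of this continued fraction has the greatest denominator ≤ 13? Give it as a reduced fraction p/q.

622/9

a_0 = 69: 69/1  (≤ bound)
a_1 = 8: 553/8  (≤ bound)
a_2 = 1: 622/9  (≤ bound)
a_3 = 1: 1175/17  (> 13, stop)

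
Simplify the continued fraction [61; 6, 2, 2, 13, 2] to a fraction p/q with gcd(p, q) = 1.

54429/890

Work from the innermost term outward:
Start with 2.
13 + 1/(2/1) = 13 + 1/2 = 27/2
2 + 1/(27/2) = 2 + 2/27 = 56/27
2 + 1/(56/27) = 2 + 27/56 = 139/56
6 + 1/(139/56) = 6 + 56/139 = 890/139
61 + 1/(890/139) = 61 + 139/890 = 54429/890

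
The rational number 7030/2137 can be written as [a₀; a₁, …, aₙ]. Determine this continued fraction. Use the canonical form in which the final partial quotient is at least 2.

[3; 3, 2, 4, 1, 2, 1, 14]

7030 ÷ 2137 → quotient 3, remainder 619
2137 ÷ 619 → quotient 3, remainder 280
619 ÷ 280 → quotient 2, remainder 59
280 ÷ 59 → quotient 4, remainder 44
59 ÷ 44 → quotient 1, remainder 15
44 ÷ 15 → quotient 2, remainder 14
15 ÷ 14 → quotient 1, remainder 1
14 ÷ 1 → quotient 14, remainder 0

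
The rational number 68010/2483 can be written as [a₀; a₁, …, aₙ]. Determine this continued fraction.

[27; 2, 1, 1, 3, 1, 1, 60]

68010 = 27·2483 + 969, so a_0 = 27
2483 = 2·969 + 545, so a_1 = 2
969 = 1·545 + 424, so a_2 = 1
545 = 1·424 + 121, so a_3 = 1
424 = 3·121 + 61, so a_4 = 3
121 = 1·61 + 60, so a_5 = 1
61 = 1·60 + 1, so a_6 = 1
60 = 60·1 + 0, so a_7 = 60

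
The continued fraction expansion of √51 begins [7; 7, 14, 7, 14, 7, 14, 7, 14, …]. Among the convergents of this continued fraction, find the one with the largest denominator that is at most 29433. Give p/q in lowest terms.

List convergents until the denominator exceeds the bound:
a_0 = 7: 7/1  (≤ bound)
a_1 = 7: 50/7  (≤ bound)
a_2 = 14: 707/99  (≤ bound)
a_3 = 7: 4999/700  (≤ bound)
a_4 = 14: 70693/9899  (≤ bound)
a_5 = 7: 499850/69993  (> 29433, stop)

70693/9899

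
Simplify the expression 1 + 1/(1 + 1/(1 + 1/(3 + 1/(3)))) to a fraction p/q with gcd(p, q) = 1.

36/23

a_0 = 1: 1/1
a_1 = 1: 2/1
a_2 = 1: 3/2
a_3 = 3: 11/7
a_4 = 3: 36/23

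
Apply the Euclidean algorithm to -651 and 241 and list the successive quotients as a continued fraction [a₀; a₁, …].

[-3; 3, 2, 1, 7, 3]

-651 = -3·241 + 72, so a_0 = -3
241 = 3·72 + 25, so a_1 = 3
72 = 2·25 + 22, so a_2 = 2
25 = 1·22 + 3, so a_3 = 1
22 = 7·3 + 1, so a_4 = 7
3 = 3·1 + 0, so a_5 = 3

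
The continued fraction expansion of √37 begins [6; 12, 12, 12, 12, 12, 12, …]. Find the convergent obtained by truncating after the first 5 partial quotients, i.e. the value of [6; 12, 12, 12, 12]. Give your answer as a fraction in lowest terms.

128766/21169

Starting at the tail and folding back:
Start with 12.
12 + 1/(12/1) = 12 + 1/12 = 145/12
12 + 1/(145/12) = 12 + 12/145 = 1752/145
12 + 1/(1752/145) = 12 + 145/1752 = 21169/1752
6 + 1/(21169/1752) = 6 + 1752/21169 = 128766/21169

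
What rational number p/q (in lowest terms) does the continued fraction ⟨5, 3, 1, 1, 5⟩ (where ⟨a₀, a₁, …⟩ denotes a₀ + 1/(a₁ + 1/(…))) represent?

Build up convergents one term at a time:
a_0 = 5: 5/1
a_1 = 3: 16/3
a_2 = 1: 21/4
a_3 = 1: 37/7
a_4 = 5: 206/39

206/39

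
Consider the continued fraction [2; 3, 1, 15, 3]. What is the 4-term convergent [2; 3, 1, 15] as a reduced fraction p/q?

142/63

a_0 = 2: 2/1
a_1 = 3: 7/3
a_2 = 1: 9/4
a_3 = 15: 142/63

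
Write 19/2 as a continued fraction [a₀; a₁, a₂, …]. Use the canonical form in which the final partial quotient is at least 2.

⌊19/2⌋ = 9, remainder 1
⌊2/1⌋ = 2, remainder 0

[9; 2]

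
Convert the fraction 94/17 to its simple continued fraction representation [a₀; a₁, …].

94 ÷ 17 → quotient 5, remainder 9
17 ÷ 9 → quotient 1, remainder 8
9 ÷ 8 → quotient 1, remainder 1
8 ÷ 1 → quotient 8, remainder 0

[5; 1, 1, 8]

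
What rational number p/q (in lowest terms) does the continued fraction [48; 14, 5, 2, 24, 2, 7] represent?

Use the convergent recurrence hₖ = aₖ·hₖ₋₁ + hₖ₋₂ (and likewise for the denominators kₖ):
a_0 = 48: 48/1
a_1 = 14: 673/14
a_2 = 5: 3413/71
a_3 = 2: 7499/156
a_4 = 24: 183389/3815
a_5 = 2: 374277/7786
a_6 = 7: 2803328/58317

2803328/58317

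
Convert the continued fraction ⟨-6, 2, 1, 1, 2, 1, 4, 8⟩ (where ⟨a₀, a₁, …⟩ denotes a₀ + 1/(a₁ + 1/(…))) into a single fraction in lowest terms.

a_0 = -6: -6/1
a_1 = 2: -11/2
a_2 = 1: -17/3
a_3 = 1: -28/5
a_4 = 2: -73/13
a_5 = 1: -101/18
a_6 = 4: -477/85
a_7 = 8: -3917/698

-3917/698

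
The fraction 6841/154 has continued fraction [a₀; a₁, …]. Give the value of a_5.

2

Repeatedly divide and take the remainder:
6841 ÷ 154 → quotient 44, remainder 65
154 ÷ 65 → quotient 2, remainder 24
65 ÷ 24 → quotient 2, remainder 17
24 ÷ 17 → quotient 1, remainder 7
17 ÷ 7 → quotient 2, remainder 3
7 ÷ 3 → quotient 2, remainder 1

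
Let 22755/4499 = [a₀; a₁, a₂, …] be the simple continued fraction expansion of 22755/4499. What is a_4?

Repeatedly divide and take the remainder:
22755 = 5·4499 + 260, so a_0 = 5
4499 = 17·260 + 79, so a_1 = 17
260 = 3·79 + 23, so a_2 = 3
79 = 3·23 + 10, so a_3 = 3
23 = 2·10 + 3, so a_4 = 2

2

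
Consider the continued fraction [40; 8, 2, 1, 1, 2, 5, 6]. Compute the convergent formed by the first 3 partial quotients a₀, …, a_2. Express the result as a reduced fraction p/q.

Use the convergent recurrence hₖ = aₖ·hₖ₋₁ + hₖ₋₂ (and likewise for the denominators kₖ):
a_0 = 40: 40/1
a_1 = 8: 321/8
a_2 = 2: 682/17

682/17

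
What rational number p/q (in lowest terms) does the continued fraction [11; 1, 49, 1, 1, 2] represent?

3031/253

Collapse the nested fraction from the inside out:
Start with 2.
1 + 1/(2/1) = 1 + 1/2 = 3/2
1 + 1/(3/2) = 1 + 2/3 = 5/3
49 + 1/(5/3) = 49 + 3/5 = 248/5
1 + 1/(248/5) = 1 + 5/248 = 253/248
11 + 1/(253/248) = 11 + 248/253 = 3031/253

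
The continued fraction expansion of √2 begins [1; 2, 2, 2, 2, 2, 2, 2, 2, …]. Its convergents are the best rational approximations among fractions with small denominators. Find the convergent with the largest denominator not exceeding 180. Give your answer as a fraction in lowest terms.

List convergents until the denominator exceeds the bound:
a_0 = 1: 1/1  (≤ bound)
a_1 = 2: 3/2  (≤ bound)
a_2 = 2: 7/5  (≤ bound)
a_3 = 2: 17/12  (≤ bound)
a_4 = 2: 41/29  (≤ bound)
a_5 = 2: 99/70  (≤ bound)
a_6 = 2: 239/169  (≤ bound)
a_7 = 2: 577/408  (> 180, stop)

239/169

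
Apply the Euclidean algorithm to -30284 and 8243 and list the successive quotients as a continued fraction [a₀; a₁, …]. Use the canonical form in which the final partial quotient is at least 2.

-30284 ÷ 8243 → quotient -4, remainder 2688
8243 ÷ 2688 → quotient 3, remainder 179
2688 ÷ 179 → quotient 15, remainder 3
179 ÷ 3 → quotient 59, remainder 2
3 ÷ 2 → quotient 1, remainder 1
2 ÷ 1 → quotient 2, remainder 0

[-4; 3, 15, 59, 1, 2]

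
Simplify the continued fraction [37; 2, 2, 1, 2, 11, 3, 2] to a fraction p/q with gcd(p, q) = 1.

Starting at the tail and folding back:
Start with 2.
3 + 1/(2/1) = 3 + 1/2 = 7/2
11 + 1/(7/2) = 11 + 2/7 = 79/7
2 + 1/(79/7) = 2 + 7/79 = 165/79
1 + 1/(165/79) = 1 + 79/165 = 244/165
2 + 1/(244/165) = 2 + 165/244 = 653/244
2 + 1/(653/244) = 2 + 244/653 = 1550/653
37 + 1/(1550/653) = 37 + 653/1550 = 58003/1550

58003/1550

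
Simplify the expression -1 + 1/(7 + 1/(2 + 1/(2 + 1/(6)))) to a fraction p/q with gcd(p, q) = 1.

Work from the innermost term outward:
Start with 6.
2 + 1/(6/1) = 2 + 1/6 = 13/6
2 + 1/(13/6) = 2 + 6/13 = 32/13
7 + 1/(32/13) = 7 + 13/32 = 237/32
-1 + 1/(237/32) = -1 + 32/237 = -205/237

-205/237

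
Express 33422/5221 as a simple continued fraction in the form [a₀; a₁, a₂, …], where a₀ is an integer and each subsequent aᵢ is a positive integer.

33422 = 6·5221 + 2096, so a_0 = 6
5221 = 2·2096 + 1029, so a_1 = 2
2096 = 2·1029 + 38, so a_2 = 2
1029 = 27·38 + 3, so a_3 = 27
38 = 12·3 + 2, so a_4 = 12
3 = 1·2 + 1, so a_5 = 1
2 = 2·1 + 0, so a_6 = 2

[6; 2, 2, 27, 12, 1, 2]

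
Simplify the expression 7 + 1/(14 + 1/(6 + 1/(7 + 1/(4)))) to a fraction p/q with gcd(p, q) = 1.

17825/2521

a_0 = 7: 7/1
a_1 = 14: 99/14
a_2 = 6: 601/85
a_3 = 7: 4306/609
a_4 = 4: 17825/2521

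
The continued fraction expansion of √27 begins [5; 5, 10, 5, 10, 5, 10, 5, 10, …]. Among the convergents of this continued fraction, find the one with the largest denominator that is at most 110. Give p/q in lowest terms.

265/51

a_0 = 5: 5/1  (≤ bound)
a_1 = 5: 26/5  (≤ bound)
a_2 = 10: 265/51  (≤ bound)
a_3 = 5: 1351/260  (> 110, stop)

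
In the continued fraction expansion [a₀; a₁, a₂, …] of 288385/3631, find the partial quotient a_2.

2

Repeatedly divide and take the remainder:
288385 = 79·3631 + 1536, so a_0 = 79
3631 = 2·1536 + 559, so a_1 = 2
1536 = 2·559 + 418, so a_2 = 2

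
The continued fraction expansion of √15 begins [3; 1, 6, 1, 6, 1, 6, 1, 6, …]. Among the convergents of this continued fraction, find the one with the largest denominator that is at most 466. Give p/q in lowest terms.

1677/433

a_0 = 3: 3/1  (≤ bound)
a_1 = 1: 4/1  (≤ bound)
a_2 = 6: 27/7  (≤ bound)
a_3 = 1: 31/8  (≤ bound)
a_4 = 6: 213/55  (≤ bound)
a_5 = 1: 244/63  (≤ bound)
a_6 = 6: 1677/433  (≤ bound)
a_7 = 1: 1921/496  (> 466, stop)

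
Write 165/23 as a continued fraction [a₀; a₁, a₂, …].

[7; 5, 1, 3]

Repeatedly divide and take the remainder:
165 ÷ 23 → quotient 7, remainder 4
23 ÷ 4 → quotient 5, remainder 3
4 ÷ 3 → quotient 1, remainder 1
3 ÷ 1 → quotient 3, remainder 0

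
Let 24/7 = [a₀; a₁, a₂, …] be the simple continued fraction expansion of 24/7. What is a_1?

2

Run the Euclidean algorithm, recording each quotient:
24 = 3·7 + 3, so a_0 = 3
7 = 2·3 + 1, so a_1 = 2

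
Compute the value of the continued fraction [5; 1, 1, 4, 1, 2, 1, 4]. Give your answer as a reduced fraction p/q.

a_0 = 5: 5/1
a_1 = 1: 6/1
a_2 = 1: 11/2
a_3 = 4: 50/9
a_4 = 1: 61/11
a_5 = 2: 172/31
a_6 = 1: 233/42
a_7 = 4: 1104/199

1104/199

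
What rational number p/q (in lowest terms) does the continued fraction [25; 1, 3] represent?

a_0 = 25: 25/1
a_1 = 1: 26/1
a_2 = 3: 103/4

103/4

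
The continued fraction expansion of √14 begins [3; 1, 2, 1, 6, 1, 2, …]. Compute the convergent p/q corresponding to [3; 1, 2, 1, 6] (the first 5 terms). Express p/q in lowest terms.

101/27

Collapse the nested fraction from the inside out:
Start with 6.
1 + 1/(6/1) = 1 + 1/6 = 7/6
2 + 1/(7/6) = 2 + 6/7 = 20/7
1 + 1/(20/7) = 1 + 7/20 = 27/20
3 + 1/(27/20) = 3 + 20/27 = 101/27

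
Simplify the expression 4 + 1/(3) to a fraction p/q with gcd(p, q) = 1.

Start with 3.
4 + 1/(3/1) = 4 + 1/3 = 13/3

13/3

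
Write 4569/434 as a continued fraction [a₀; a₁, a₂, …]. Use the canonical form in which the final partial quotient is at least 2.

Repeatedly divide and take the remainder:
4569 ÷ 434 → quotient 10, remainder 229
434 ÷ 229 → quotient 1, remainder 205
229 ÷ 205 → quotient 1, remainder 24
205 ÷ 24 → quotient 8, remainder 13
24 ÷ 13 → quotient 1, remainder 11
13 ÷ 11 → quotient 1, remainder 2
11 ÷ 2 → quotient 5, remainder 1
2 ÷ 1 → quotient 2, remainder 0

[10; 1, 1, 8, 1, 1, 5, 2]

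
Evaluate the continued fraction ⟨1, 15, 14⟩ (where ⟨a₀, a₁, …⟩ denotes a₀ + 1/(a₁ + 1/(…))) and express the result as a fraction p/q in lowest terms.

225/211

Start with 14.
15 + 1/(14/1) = 15 + 1/14 = 211/14
1 + 1/(211/14) = 1 + 14/211 = 225/211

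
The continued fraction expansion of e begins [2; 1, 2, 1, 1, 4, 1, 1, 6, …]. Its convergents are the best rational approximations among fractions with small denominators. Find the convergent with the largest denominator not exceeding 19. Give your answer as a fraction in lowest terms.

19/7

List convergents until the denominator exceeds the bound:
a_0 = 2: 2/1  (≤ bound)
a_1 = 1: 3/1  (≤ bound)
a_2 = 2: 8/3  (≤ bound)
a_3 = 1: 11/4  (≤ bound)
a_4 = 1: 19/7  (≤ bound)
a_5 = 4: 87/32  (> 19, stop)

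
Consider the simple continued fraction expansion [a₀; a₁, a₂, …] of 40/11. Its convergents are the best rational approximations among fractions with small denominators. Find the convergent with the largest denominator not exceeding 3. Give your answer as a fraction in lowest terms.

11/3

a_0 = 3: 3/1  (≤ bound)
a_1 = 1: 4/1  (≤ bound)
a_2 = 1: 7/2  (≤ bound)
a_3 = 1: 11/3  (≤ bound)
a_4 = 3: 40/11  (> 3, stop)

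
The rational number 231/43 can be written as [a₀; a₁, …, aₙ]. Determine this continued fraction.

Repeatedly divide and take the remainder:
231 = 5·43 + 16, so a_0 = 5
43 = 2·16 + 11, so a_1 = 2
16 = 1·11 + 5, so a_2 = 1
11 = 2·5 + 1, so a_3 = 2
5 = 5·1 + 0, so a_4 = 5

[5; 2, 1, 2, 5]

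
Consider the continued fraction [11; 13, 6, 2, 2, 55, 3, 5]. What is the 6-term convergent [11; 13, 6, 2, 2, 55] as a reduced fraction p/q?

258359/23326

a_0 = 11: 11/1
a_1 = 13: 144/13
a_2 = 6: 875/79
a_3 = 2: 1894/171
a_4 = 2: 4663/421
a_5 = 55: 258359/23326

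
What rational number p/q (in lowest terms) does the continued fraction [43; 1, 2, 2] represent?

Starting at the tail and folding back:
Start with 2.
2 + 1/(2/1) = 2 + 1/2 = 5/2
1 + 1/(5/2) = 1 + 2/5 = 7/5
43 + 1/(7/5) = 43 + 5/7 = 306/7

306/7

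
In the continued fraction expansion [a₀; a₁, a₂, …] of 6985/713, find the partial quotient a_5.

6985 = 9·713 + 568, so a_0 = 9
713 = 1·568 + 145, so a_1 = 1
568 = 3·145 + 133, so a_2 = 3
145 = 1·133 + 12, so a_3 = 1
133 = 11·12 + 1, so a_4 = 11
12 = 12·1 + 0, so a_5 = 12

12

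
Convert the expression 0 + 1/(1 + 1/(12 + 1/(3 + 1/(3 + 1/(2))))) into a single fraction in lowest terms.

Start with 2.
3 + 1/(2/1) = 3 + 1/2 = 7/2
3 + 1/(7/2) = 3 + 2/7 = 23/7
12 + 1/(23/7) = 12 + 7/23 = 283/23
1 + 1/(283/23) = 1 + 23/283 = 306/283
0 + 1/(306/283) = 0 + 283/306 = 283/306

283/306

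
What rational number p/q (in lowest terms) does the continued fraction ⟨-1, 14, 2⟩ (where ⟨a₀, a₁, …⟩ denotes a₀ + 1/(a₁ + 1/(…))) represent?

-27/29

Collapse the nested fraction from the inside out:
Start with 2.
14 + 1/(2/1) = 14 + 1/2 = 29/2
-1 + 1/(29/2) = -1 + 2/29 = -27/29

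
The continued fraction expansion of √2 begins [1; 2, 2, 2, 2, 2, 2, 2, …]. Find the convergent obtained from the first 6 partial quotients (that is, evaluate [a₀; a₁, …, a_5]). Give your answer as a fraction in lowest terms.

Use the convergent recurrence hₖ = aₖ·hₖ₋₁ + hₖ₋₂ (and likewise for the denominators kₖ):
a_0 = 1: 1/1
a_1 = 2: 3/2
a_2 = 2: 7/5
a_3 = 2: 17/12
a_4 = 2: 41/29
a_5 = 2: 99/70

99/70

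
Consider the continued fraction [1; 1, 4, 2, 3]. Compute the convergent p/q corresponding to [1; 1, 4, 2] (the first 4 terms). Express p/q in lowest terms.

Start with 2.
4 + 1/(2/1) = 4 + 1/2 = 9/2
1 + 1/(9/2) = 1 + 2/9 = 11/9
1 + 1/(11/9) = 1 + 9/11 = 20/11

20/11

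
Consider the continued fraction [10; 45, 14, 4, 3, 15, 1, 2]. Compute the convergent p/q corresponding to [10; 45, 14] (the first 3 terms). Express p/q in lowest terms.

6324/631

Use the convergent recurrence hₖ = aₖ·hₖ₋₁ + hₖ₋₂ (and likewise for the denominators kₖ):
a_0 = 10: 10/1
a_1 = 45: 451/45
a_2 = 14: 6324/631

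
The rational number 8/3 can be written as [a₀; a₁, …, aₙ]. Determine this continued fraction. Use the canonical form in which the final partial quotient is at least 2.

8 ÷ 3 → quotient 2, remainder 2
3 ÷ 2 → quotient 1, remainder 1
2 ÷ 1 → quotient 2, remainder 0

[2; 1, 2]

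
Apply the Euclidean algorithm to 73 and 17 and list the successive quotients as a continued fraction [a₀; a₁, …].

Run the Euclidean algorithm, recording each quotient:
⌊73/17⌋ = 4, remainder 5
⌊17/5⌋ = 3, remainder 2
⌊5/2⌋ = 2, remainder 1
⌊2/1⌋ = 2, remainder 0

[4; 3, 2, 2]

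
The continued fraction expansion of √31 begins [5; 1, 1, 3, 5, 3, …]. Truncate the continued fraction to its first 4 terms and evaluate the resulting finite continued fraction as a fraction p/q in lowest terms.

39/7

a_0 = 5: 5/1
a_1 = 1: 6/1
a_2 = 1: 11/2
a_3 = 3: 39/7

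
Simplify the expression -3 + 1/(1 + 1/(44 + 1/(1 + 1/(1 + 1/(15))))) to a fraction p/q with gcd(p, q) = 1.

-2853/1411

Start with 15.
1 + 1/(15/1) = 1 + 1/15 = 16/15
1 + 1/(16/15) = 1 + 15/16 = 31/16
44 + 1/(31/16) = 44 + 16/31 = 1380/31
1 + 1/(1380/31) = 1 + 31/1380 = 1411/1380
-3 + 1/(1411/1380) = -3 + 1380/1411 = -2853/1411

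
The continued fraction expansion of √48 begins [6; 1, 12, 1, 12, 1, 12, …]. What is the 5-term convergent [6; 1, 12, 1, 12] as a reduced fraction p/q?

1254/181

Collapse the nested fraction from the inside out:
Start with 12.
1 + 1/(12/1) = 1 + 1/12 = 13/12
12 + 1/(13/12) = 12 + 12/13 = 168/13
1 + 1/(168/13) = 1 + 13/168 = 181/168
6 + 1/(181/168) = 6 + 168/181 = 1254/181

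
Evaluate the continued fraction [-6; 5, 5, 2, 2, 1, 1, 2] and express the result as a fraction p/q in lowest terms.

Build up convergents one term at a time:
a_0 = -6: -6/1
a_1 = 5: -29/5
a_2 = 5: -151/26
a_3 = 2: -331/57
a_4 = 2: -813/140
a_5 = 1: -1144/197
a_6 = 1: -1957/337
a_7 = 2: -5058/871

-5058/871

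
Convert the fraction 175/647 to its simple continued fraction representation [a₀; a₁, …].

[0; 3, 1, 2, 3, 3, 5]

Run the Euclidean algorithm, recording each quotient:
175 ÷ 647 → quotient 0, remainder 175
647 ÷ 175 → quotient 3, remainder 122
175 ÷ 122 → quotient 1, remainder 53
122 ÷ 53 → quotient 2, remainder 16
53 ÷ 16 → quotient 3, remainder 5
16 ÷ 5 → quotient 3, remainder 1
5 ÷ 1 → quotient 5, remainder 0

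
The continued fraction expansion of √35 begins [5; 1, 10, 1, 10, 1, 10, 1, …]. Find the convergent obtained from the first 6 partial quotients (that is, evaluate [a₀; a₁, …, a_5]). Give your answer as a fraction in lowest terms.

Start with 1.
10 + 1/(1/1) = 10 + 1/1 = 11/1
1 + 1/(11/1) = 1 + 1/11 = 12/11
10 + 1/(12/11) = 10 + 11/12 = 131/12
1 + 1/(131/12) = 1 + 12/131 = 143/131
5 + 1/(143/131) = 5 + 131/143 = 846/143

846/143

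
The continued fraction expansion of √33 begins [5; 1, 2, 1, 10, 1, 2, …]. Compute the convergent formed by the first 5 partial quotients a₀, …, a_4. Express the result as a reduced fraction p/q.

Use the convergent recurrence hₖ = aₖ·hₖ₋₁ + hₖ₋₂ (and likewise for the denominators kₖ):
a_0 = 5: 5/1
a_1 = 1: 6/1
a_2 = 2: 17/3
a_3 = 1: 23/4
a_4 = 10: 247/43

247/43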